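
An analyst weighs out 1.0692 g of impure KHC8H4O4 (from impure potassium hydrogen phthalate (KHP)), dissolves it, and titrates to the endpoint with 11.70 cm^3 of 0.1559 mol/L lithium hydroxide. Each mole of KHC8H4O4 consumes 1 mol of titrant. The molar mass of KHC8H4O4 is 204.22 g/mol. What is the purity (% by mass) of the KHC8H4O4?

34.8%

n(LiOH) = 0.1559 x 0.01170 = 0.001824 mol.
n(KHC8H4O4) = 0.001824 / 1 = 0.001824 mol.
mass of KHC8H4O4 = 0.001824 x 204.22 = 0.3725 g.
% purity = 0.3725 / 1.0692 x 100 = 34.8%.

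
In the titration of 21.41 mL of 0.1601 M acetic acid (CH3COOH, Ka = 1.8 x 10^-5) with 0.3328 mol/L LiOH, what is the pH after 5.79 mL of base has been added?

Initial n(CH3COOH) = 0.1601 x 0.02141 = 0.003428 mol.
n(LiOH) added = 0.3328 x 0.005790 = 0.001927 mol, converting that many moles of CH3COOH to CH3COO-.
Remaining n(CH3COOH) = 0.001501 mol; n(CH3COO-) = 0.001927 mol.
By Henderson-Hasselbalch, pH = pKa + log([A^-]/[HA]) = 4.74 + log(0.001927/0.001501) = 4.74 + (+0.11) = 4.85.

4.85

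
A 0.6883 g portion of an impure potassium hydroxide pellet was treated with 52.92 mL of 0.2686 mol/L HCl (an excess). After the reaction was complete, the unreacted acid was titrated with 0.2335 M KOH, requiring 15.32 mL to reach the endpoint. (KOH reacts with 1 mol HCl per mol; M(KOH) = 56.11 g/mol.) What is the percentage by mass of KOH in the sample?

Total n(HCl) added = 0.2686 x 0.05292 = 0.01421 mol.
n(KOH) used = 0.2335 x 0.01532 = 0.003577 mol, which equals the excess n(HCl).
So n(HCl) consumed by the sample = 0.01421 - 0.003577 = 0.01064 mol.
n(KOH) = 0.01064 / 1 = 0.01064 mol.
mass KOH = 0.01064 x 56.11 = 0.5968 g, so %KOH = 0.5968/0.6883 x 100 = 86.7%.

86.7%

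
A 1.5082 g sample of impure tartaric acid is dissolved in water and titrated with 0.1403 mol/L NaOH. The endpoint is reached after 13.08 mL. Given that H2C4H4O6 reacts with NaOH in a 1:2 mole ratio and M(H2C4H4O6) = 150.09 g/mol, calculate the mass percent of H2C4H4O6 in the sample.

n(NaOH) = 0.1403 x 0.01308 = 0.001835 mol.
n(H2C4H4O6) = 0.001835 / 2 = 0.0009176 mol.
mass of H2C4H4O6 = 0.0009176 x 150.09 = 0.1377 g.
% purity = 0.1377 / 1.5082 x 100 = 9.13%.

9.13%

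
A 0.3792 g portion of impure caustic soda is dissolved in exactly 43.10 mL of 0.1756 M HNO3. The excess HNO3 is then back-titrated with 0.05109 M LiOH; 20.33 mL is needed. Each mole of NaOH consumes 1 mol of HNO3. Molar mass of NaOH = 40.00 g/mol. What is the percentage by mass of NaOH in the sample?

Total n(HNO3) added = 0.1756 x 0.04310 = 0.007568 mol.
n(LiOH) used = 0.05109 x 0.02033 = 0.001039 mol, which equals the excess n(HNO3).
So n(HNO3) consumed by the sample = 0.007568 - 0.001039 = 0.006530 mol.
n(NaOH) = 0.006530 / 1 = 0.006530 mol.
mass NaOH = 0.006530 x 40.00 = 0.2612 g, so %NaOH = 0.2612/0.3792 x 100 = 68.9%.

68.9%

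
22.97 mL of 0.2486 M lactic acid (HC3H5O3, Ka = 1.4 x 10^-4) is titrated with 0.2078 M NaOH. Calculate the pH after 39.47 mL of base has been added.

n(acid) = 0.2486 x 0.02297 = 0.005710 mol; n(NaOH) added = 0.2078 x 0.03947 = 0.008202 mol.
Base is in excess by 0.008202 - 0.005710 = 0.002492 mol in a total volume of 0.06244 L.
[OH^-] = 0.002492/0.06244 = 0.03990 M, so pOH = 1.40 and pH = 14.00 - 1.40 = 12.60.

12.60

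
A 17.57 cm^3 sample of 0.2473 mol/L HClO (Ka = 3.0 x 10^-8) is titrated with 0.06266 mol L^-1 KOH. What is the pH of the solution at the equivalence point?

10.11

n(HClO) = 0.2473 x 0.01757 = 0.004345 mol; V(KOH) at equivalence = 0.004345/0.06266 = 0.06934 L.
At equivalence all the acid is converted to ClO-; total volume = 0.01757 + 0.06934 = 0.08691 L, so [ClO-] = 0.004345/0.08691 = 0.04999 M.
Kb = Kw/Ka = 1.0e-14 / 3.0 x 10^-8 = 3.33e-7.
[OH^-] = sqrt(Kb x [ClO-]) = sqrt(3.33e-7 x 0.04999) = 0.000129 M.
pOH = 3.89, so pH = 14.00 - 3.89 = 10.11.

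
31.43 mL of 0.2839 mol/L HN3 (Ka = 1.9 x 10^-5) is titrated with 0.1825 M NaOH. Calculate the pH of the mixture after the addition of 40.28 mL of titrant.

Initial n(HN3) = 0.2839 x 0.03143 = 0.008923 mol.
n(NaOH) added = 0.1825 x 0.04028 = 0.007351 mol, converting that many moles of HN3 to N3-.
Remaining n(HN3) = 0.001572 mol; n(N3-) = 0.007351 mol.
By Henderson-Hasselbalch, pH = pKa + log([A^-]/[HA]) = 4.72 + log(0.007351/0.001572) = 4.72 + (+0.67) = 5.39.

5.39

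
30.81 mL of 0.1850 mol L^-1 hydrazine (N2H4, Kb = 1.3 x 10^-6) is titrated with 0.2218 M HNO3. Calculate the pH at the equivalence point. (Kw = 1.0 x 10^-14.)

4.56

n(N2H4) = 0.1850 x 0.03081 = 0.005700 mol; V(HNO3) at equivalence = 0.005700/0.2218 = 0.02570 L.
At equivalence the base is fully converted to N2H5+; total volume = 0.05651 L, so [N2H5+] = 0.005700/0.05651 = 0.1009 M.
Ka(N2H5+) = Kw/Kb = 1.0e-14 / 1.3 x 10^-6 = 7.69e-9.
[H^+] = sqrt(Ka x [N2H5+]) = sqrt(7.69e-9 x 0.1009) = 2.79e-5 M.
pH = -log(2.79e-5) = 4.56.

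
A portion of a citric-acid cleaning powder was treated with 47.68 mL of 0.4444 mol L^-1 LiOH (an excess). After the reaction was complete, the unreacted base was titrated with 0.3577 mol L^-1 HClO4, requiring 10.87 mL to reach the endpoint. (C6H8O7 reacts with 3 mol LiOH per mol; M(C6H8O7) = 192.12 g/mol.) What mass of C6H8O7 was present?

1.11 g

Total n(LiOH) added = 0.4444 x 0.04768 = 0.02119 mol.
n(HClO4) used = 0.3577 x 0.01087 = 0.003888 mol, which equals the excess n(LiOH).
So n(LiOH) consumed by the sample = 0.02119 - 0.003888 = 0.01730 mol.
n(C6H8O7) = 0.01730 / 3 = 0.005767 mol.
mass = 0.005767 mol x 192.12 g/mol = 1.11 g.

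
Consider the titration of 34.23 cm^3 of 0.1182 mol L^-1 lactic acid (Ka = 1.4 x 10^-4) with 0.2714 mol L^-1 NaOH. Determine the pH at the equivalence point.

8.38

n(HC3H5O3) = 0.1182 x 0.03423 = 0.004046 mol; V(NaOH) at equivalence = 0.004046/0.2714 = 0.01491 L.
At equivalence all the acid is converted to C3H5O3-; total volume = 0.03423 + 0.01491 = 0.04914 L, so [C3H5O3-] = 0.004046/0.04914 = 0.08234 M.
Kb = Kw/Ka = 1.0e-14 / 1.4 x 10^-4 = 7.14e-11.
[OH^-] = sqrt(Kb x [C3H5O3-]) = sqrt(7.14e-11 x 0.08234) = 2.43e-6 M.
pOH = 5.62, so pH = 14.00 - 5.62 = 8.38.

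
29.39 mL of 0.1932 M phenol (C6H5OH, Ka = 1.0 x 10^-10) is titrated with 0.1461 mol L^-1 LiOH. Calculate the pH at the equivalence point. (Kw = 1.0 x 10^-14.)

n(C6H5OH) = 0.1932 x 0.02939 = 0.005678 mol; V(LiOH) at equivalence = 0.005678/0.1461 = 0.03886 L.
At equivalence all the acid is converted to C6H5O-; total volume = 0.02939 + 0.03886 = 0.06825 L, so [C6H5O-] = 0.005678/0.06825 = 0.08319 M.
Kb = Kw/Ka = 1.0e-14 / 1.0 x 10^-10 = 0.000100.
[OH^-] = sqrt(Kb x [C6H5O-]) = sqrt(0.000100 x 0.08319) = 0.00288 M.
pOH = 2.54, so pH = 14.00 - 2.54 = 11.46.

11.46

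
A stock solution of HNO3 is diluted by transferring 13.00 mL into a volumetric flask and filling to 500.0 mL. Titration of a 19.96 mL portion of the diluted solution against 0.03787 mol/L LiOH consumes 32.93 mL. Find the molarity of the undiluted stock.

2.40 M

n(LiOH) = 0.03787 x 0.03293 = 0.001247 mol.
n(HNO3) in the aliquot = 0.001247 mol.
[diluted HNO3] = 0.001247 / 0.01996 = 0.06248 M.
Dilution factor = 500.0/13.00 = 38.46, so [stock] = 0.06248 x 38.46 = 2.40 M.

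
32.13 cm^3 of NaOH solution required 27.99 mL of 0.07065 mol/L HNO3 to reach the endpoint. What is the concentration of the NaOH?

n(HNO3) delivered = 0.07065 x 0.02799 = 0.001977 mol.
For a 1:1 reaction, n(NaOH) = 0.001977 mol.
[NaOH] = 0.001977 mol / 0.03213 L = 0.0615 M.

0.0615 M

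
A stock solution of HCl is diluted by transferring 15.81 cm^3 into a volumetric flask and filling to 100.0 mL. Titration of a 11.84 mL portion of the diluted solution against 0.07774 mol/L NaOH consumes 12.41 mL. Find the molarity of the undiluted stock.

0.515 M

n(NaOH) = 0.07774 x 0.01241 = 0.0009648 mol.
n(HCl) in the aliquot = 0.0009648 mol.
[diluted HCl] = 0.0009648 / 0.01184 = 0.08148 M.
Dilution factor = 100.0/15.81 = 6.325, so [stock] = 0.08148 x 6.325 = 0.515 M.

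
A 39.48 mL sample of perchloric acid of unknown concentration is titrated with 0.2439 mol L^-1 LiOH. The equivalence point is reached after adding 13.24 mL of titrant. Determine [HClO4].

0.0818 M

n(LiOH) delivered = 0.2439 x 0.01324 = 0.003229 mol.
For a 1:1 reaction, n(HClO4) = 0.003229 mol.
[HClO4] = 0.003229 mol / 0.03948 L = 0.0818 M.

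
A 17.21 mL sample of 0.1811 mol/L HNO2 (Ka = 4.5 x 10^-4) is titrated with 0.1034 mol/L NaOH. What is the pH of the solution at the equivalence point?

8.08

n(HNO2) = 0.1811 x 0.01721 = 0.003117 mol; V(NaOH) at equivalence = 0.003117/0.1034 = 0.03014 L.
At equivalence all the acid is converted to NO2-; total volume = 0.01721 + 0.03014 = 0.04735 L, so [NO2-] = 0.003117/0.04735 = 0.06582 M.
Kb = Kw/Ka = 1.0e-14 / 4.5 x 10^-4 = 2.22e-11.
[OH^-] = sqrt(Kb x [NO2-]) = sqrt(2.22e-11 x 0.06582) = 1.21e-6 M.
pOH = 5.92, so pH = 14.00 - 5.92 = 8.08.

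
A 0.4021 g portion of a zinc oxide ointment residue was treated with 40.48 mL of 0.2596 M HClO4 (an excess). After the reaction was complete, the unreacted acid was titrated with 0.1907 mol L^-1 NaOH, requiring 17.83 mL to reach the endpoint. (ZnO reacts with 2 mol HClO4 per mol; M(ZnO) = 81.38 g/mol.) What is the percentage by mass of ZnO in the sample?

Total n(HClO4) added = 0.2596 x 0.04048 = 0.01051 mol.
n(NaOH) used = 0.1907 x 0.01783 = 0.003400 mol, which equals the excess n(HClO4).
So n(HClO4) consumed by the sample = 0.01051 - 0.003400 = 0.007108 mol.
n(ZnO) = 0.007108 / 2 = 0.003554 mol.
mass ZnO = 0.003554 x 81.38 = 0.2892 g, so %ZnO = 0.2892/0.4021 x 100 = 71.9%.

71.9%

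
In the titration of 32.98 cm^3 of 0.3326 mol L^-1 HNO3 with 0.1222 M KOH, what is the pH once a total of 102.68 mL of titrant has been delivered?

n(acid) = 0.3326 x 0.03298 = 0.01097 mol; n(KOH) added = 0.1222 x 0.1027 = 0.01255 mol.
Base is in excess by 0.01255 - 0.01097 = 0.001578 mol in a total volume of 0.1357 L.
[OH^-] = 0.001578/0.1357 = 0.01163 M, so pOH = 1.93 and pH = 14.00 - 1.93 = 12.07.

12.07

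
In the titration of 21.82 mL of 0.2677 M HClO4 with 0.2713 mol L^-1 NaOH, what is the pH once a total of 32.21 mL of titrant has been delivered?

12.73

n(acid) = 0.2677 x 0.02182 = 0.005841 mol; n(NaOH) added = 0.2713 x 0.03221 = 0.008739 mol.
Base is in excess by 0.008739 - 0.005841 = 0.002897 mol in a total volume of 0.05403 L.
[OH^-] = 0.002897/0.05403 = 0.05363 M, so pOH = 1.27 and pH = 14.00 - 1.27 = 12.73.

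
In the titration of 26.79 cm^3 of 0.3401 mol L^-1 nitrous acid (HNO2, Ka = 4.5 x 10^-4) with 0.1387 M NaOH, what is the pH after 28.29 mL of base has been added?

Initial n(HNO2) = 0.3401 x 0.02679 = 0.009111 mol.
n(NaOH) added = 0.1387 x 0.02829 = 0.003924 mol, converting that many moles of HNO2 to NO2-.
Remaining n(HNO2) = 0.005187 mol; n(NO2-) = 0.003924 mol.
By Henderson-Hasselbalch, pH = pKa + log([A^-]/[HA]) = 3.35 + log(0.003924/0.005187) = 3.35 + (-0.12) = 3.23.

3.23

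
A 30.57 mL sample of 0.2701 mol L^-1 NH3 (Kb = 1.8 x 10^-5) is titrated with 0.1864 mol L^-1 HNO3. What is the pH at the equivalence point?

5.11

n(NH3) = 0.2701 x 0.03057 = 0.008257 mol; V(HNO3) at equivalence = 0.008257/0.1864 = 0.04430 L.
At equivalence the base is fully converted to NH4+; total volume = 0.07487 L, so [NH4+] = 0.008257/0.07487 = 0.1103 M.
Ka(NH4+) = Kw/Kb = 1.0e-14 / 1.8 x 10^-5 = 5.56e-10.
[H^+] = sqrt(Ka x [NH4+]) = sqrt(5.56e-10 x 0.1103) = 7.83e-6 M.
pH = -log(7.83e-6) = 5.11.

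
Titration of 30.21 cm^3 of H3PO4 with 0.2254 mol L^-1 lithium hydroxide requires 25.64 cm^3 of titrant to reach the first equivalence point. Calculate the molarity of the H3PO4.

0.191 M

n(LiOH) = 0.2254 x 0.02564 = 0.005779 mol.
At the first equivalence point, 1 mol OH^- react per mol H3PO4, so n(H3PO4) = 0.005779 / 1 = 0.005779 mol.
[H3PO4] = 0.005779 / 0.03021 L = 0.191 M.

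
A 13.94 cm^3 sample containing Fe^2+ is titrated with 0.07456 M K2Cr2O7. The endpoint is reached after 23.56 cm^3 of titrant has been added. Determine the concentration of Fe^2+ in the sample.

n(K2Cr2O7) = 0.07456 x 0.02356 = 0.001757 mol.
From the balanced equation, 1 mol K2Cr2O7 reacts with 6 mol Fe^2+, so n(Fe^2+) = 0.001757 x 6/1 = 0.01054 mol.
[Fe^2+] = 0.01054 / 0.01394 L = 0.756 M.

0.756 M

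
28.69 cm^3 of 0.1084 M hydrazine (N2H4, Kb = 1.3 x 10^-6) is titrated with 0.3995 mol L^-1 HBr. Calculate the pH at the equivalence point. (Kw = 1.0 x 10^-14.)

n(N2H4) = 0.1084 x 0.02869 = 0.003110 mol; V(HBr) at equivalence = 0.003110/0.3995 = 0.007785 L.
At equivalence the base is fully converted to N2H5+; total volume = 0.03647 L, so [N2H5+] = 0.003110/0.03647 = 0.08526 M.
Ka(N2H5+) = Kw/Kb = 1.0e-14 / 1.3 x 10^-6 = 7.69e-9.
[H^+] = sqrt(Ka x [N2H5+]) = sqrt(7.69e-9 x 0.08526) = 2.56e-5 M.
pH = -log(2.56e-5) = 4.59.

4.59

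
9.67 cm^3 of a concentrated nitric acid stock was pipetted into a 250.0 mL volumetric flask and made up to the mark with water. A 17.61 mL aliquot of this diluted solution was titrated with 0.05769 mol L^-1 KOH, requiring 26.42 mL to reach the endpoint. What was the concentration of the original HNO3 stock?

2.24 M

n(KOH) = 0.05769 x 0.02642 = 0.001524 mol.
n(HNO3) in the aliquot = 0.001524 mol.
[diluted HNO3] = 0.001524 / 0.01761 = 0.08655 M.
Dilution factor = 250.0/9.670 = 25.85, so [stock] = 0.08655 x 25.85 = 2.24 M.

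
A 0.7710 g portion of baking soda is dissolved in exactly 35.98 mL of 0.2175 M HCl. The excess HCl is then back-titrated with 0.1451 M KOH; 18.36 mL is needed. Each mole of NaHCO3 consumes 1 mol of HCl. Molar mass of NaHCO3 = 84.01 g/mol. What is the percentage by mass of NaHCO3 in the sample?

Total n(HCl) added = 0.2175 x 0.03598 = 0.007826 mol.
n(KOH) used = 0.1451 x 0.01836 = 0.002664 mol, which equals the excess n(HCl).
So n(HCl) consumed by the sample = 0.007826 - 0.002664 = 0.005162 mol.
n(NaHCO3) = 0.005162 / 1 = 0.005162 mol.
mass NaHCO3 = 0.005162 x 84.01 = 0.4336 g, so %NaHCO3 = 0.4336/0.7710 x 100 = 56.2%.

56.2%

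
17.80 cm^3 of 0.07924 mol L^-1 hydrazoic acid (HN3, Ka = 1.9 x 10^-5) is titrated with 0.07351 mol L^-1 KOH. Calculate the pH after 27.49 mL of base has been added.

12.13

n(acid) = 0.07924 x 0.01780 = 0.001410 mol; n(KOH) added = 0.07351 x 0.02749 = 0.002021 mol.
Base is in excess by 0.002021 - 0.001410 = 0.0006103 mol in a total volume of 0.04529 L.
[OH^-] = 0.0006103/0.04529 = 0.01348 M, so pOH = 1.87 and pH = 14.00 - 1.87 = 12.13.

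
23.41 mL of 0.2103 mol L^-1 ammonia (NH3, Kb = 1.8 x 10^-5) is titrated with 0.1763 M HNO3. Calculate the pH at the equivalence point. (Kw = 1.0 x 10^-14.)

n(NH3) = 0.2103 x 0.02341 = 0.004923 mol; V(HNO3) at equivalence = 0.004923/0.1763 = 0.02792 L.
At equivalence the base is fully converted to NH4+; total volume = 0.05133 L, so [NH4+] = 0.004923/0.05133 = 0.09590 M.
Ka(NH4+) = Kw/Kb = 1.0e-14 / 1.8 x 10^-5 = 5.56e-10.
[H^+] = sqrt(Ka x [NH4+]) = sqrt(5.56e-10 x 0.09590) = 7.30e-6 M.
pH = -log(7.30e-6) = 5.14.

5.14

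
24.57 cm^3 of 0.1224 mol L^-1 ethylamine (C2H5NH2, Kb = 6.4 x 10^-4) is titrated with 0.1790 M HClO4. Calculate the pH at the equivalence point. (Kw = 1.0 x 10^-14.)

n(C2H5NH2) = 0.1224 x 0.02457 = 0.003007 mol; V(HClO4) at equivalence = 0.003007/0.1790 = 0.01680 L.
At equivalence the base is fully converted to C2H5NH3+; total volume = 0.04137 L, so [C2H5NH3+] = 0.003007/0.04137 = 0.07269 M.
Ka(C2H5NH3+) = Kw/Kb = 1.0e-14 / 6.4 x 10^-4 = 1.56e-11.
[H^+] = sqrt(Ka x [C2H5NH3+]) = sqrt(1.56e-11 x 0.07269) = 1.07e-6 M.
pH = -log(1.07e-6) = 5.97.

5.97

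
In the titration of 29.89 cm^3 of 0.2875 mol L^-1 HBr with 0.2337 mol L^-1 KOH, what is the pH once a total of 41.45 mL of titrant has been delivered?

n(acid) = 0.2875 x 0.02989 = 0.008593 mol; n(KOH) added = 0.2337 x 0.04145 = 0.009687 mol.
Base is in excess by 0.009687 - 0.008593 = 0.001093 mol in a total volume of 0.07134 L.
[OH^-] = 0.001093/0.07134 = 0.01533 M, so pOH = 1.81 and pH = 14.00 - 1.81 = 12.19.

12.19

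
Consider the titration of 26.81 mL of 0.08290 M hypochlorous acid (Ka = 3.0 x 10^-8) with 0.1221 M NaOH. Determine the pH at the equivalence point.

10.11

n(HClO) = 0.08290 x 0.02681 = 0.002223 mol; V(NaOH) at equivalence = 0.002223/0.1221 = 0.01820 L.
At equivalence all the acid is converted to ClO-; total volume = 0.02681 + 0.01820 = 0.04501 L, so [ClO-] = 0.002223/0.04501 = 0.04938 M.
Kb = Kw/Ka = 1.0e-14 / 3.0 x 10^-8 = 3.33e-7.
[OH^-] = sqrt(Kb x [ClO-]) = sqrt(3.33e-7 x 0.04938) = 0.000128 M.
pOH = 3.89, so pH = 14.00 - 3.89 = 10.11.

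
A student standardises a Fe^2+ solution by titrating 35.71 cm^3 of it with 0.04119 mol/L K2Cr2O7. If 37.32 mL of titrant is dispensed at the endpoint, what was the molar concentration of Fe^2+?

0.258 M

n(K2Cr2O7) = 0.04119 x 0.03732 = 0.001537 mol.
From the balanced equation, 1 mol K2Cr2O7 reacts with 6 mol Fe^2+, so n(Fe^2+) = 0.001537 x 6/1 = 0.009223 mol.
[Fe^2+] = 0.009223 / 0.03571 L = 0.258 M.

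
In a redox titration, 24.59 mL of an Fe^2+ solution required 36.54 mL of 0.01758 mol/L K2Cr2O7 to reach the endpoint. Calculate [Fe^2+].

n(K2Cr2O7) = 0.01758 x 0.03654 = 0.0006424 mol.
From the balanced equation, 1 mol K2Cr2O7 reacts with 6 mol Fe^2+, so n(Fe^2+) = 0.0006424 x 6/1 = 0.003854 mol.
[Fe^2+] = 0.003854 / 0.02459 L = 0.157 M.

0.157 M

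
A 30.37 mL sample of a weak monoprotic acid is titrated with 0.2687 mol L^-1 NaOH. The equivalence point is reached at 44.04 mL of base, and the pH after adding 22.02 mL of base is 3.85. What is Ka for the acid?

1.4 x 10^-4

22.02 mL is half of the equivalence volume, so this is the half-equivalence point where [HA] = [A^-].
At half-equivalence pH = pKa, so pKa = 3.85.
Ka = 10^(-3.85) = 1.4 x 10^-4.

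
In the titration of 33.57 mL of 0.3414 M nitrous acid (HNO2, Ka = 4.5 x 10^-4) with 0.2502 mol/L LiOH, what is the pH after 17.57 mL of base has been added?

3.14

Initial n(HNO2) = 0.3414 x 0.03357 = 0.01146 mol.
n(LiOH) added = 0.2502 x 0.01757 = 0.004396 mol, converting that many moles of HNO2 to NO2-.
Remaining n(HNO2) = 0.007065 mol; n(NO2-) = 0.004396 mol.
By Henderson-Hasselbalch, pH = pKa + log([A^-]/[HA]) = 3.35 + log(0.004396/0.007065) = 3.35 + (-0.21) = 3.14.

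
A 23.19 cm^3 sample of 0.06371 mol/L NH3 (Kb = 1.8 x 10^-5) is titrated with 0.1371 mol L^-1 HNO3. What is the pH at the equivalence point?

n(NH3) = 0.06371 x 0.02319 = 0.001477 mol; V(HNO3) at equivalence = 0.001477/0.1371 = 0.01078 L.
At equivalence the base is fully converted to NH4+; total volume = 0.03397 L, so [NH4+] = 0.001477/0.03397 = 0.04350 M.
Ka(NH4+) = Kw/Kb = 1.0e-14 / 1.8 x 10^-5 = 5.56e-10.
[H^+] = sqrt(Ka x [NH4+]) = sqrt(5.56e-10 x 0.04350) = 4.92e-6 M.
pH = -log(4.92e-6) = 5.31.

5.31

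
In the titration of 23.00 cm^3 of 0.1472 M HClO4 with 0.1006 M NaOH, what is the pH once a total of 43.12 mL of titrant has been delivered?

n(acid) = 0.1472 x 0.02300 = 0.003386 mol; n(NaOH) added = 0.1006 x 0.04312 = 0.004338 mol.
Base is in excess by 0.004338 - 0.003386 = 0.0009523 mol in a total volume of 0.06612 L.
[OH^-] = 0.0009523/0.06612 = 0.01440 M, so pOH = 1.84 and pH = 14.00 - 1.84 = 12.16.

12.16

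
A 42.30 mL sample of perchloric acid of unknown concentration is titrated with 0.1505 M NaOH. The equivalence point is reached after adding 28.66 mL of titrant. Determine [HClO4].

n(NaOH) delivered = 0.1505 x 0.02866 = 0.004313 mol.
For a 1:1 reaction, n(HClO4) = 0.004313 mol.
[HClO4] = 0.004313 mol / 0.04230 L = 0.102 M.

0.102 M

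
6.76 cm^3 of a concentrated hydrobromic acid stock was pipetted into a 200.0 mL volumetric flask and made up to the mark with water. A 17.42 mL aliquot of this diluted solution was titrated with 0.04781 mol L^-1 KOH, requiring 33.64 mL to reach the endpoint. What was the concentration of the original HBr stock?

n(KOH) = 0.04781 x 0.03364 = 0.001608 mol.
n(HBr) in the aliquot = 0.001608 mol.
[diluted HBr] = 0.001608 / 0.01742 = 0.09233 M.
Dilution factor = 200.0/6.760 = 29.59, so [stock] = 0.09233 x 29.59 = 2.73 M.

2.73 M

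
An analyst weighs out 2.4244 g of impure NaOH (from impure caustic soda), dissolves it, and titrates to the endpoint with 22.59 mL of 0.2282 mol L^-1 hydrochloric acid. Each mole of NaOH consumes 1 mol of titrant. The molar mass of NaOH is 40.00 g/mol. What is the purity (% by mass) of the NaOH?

n(HCl) = 0.2282 x 0.02259 = 0.005155 mol.
n(NaOH) = 0.005155 / 1 = 0.005155 mol.
mass of NaOH = 0.005155 x 40.00 = 0.2062 g.
% purity = 0.2062 / 2.4244 x 100 = 8.51%.

8.51%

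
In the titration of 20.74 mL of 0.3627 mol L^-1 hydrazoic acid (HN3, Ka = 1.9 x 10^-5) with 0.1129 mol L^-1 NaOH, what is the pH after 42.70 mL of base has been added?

Initial n(HN3) = 0.3627 x 0.02074 = 0.007522 mol.
n(NaOH) added = 0.1129 x 0.04270 = 0.004821 mol, converting that many moles of HN3 to N3-.
Remaining n(HN3) = 0.002702 mol; n(N3-) = 0.004821 mol.
By Henderson-Hasselbalch, pH = pKa + log([A^-]/[HA]) = 4.72 + log(0.004821/0.002702) = 4.72 + (+0.25) = 4.97.

4.97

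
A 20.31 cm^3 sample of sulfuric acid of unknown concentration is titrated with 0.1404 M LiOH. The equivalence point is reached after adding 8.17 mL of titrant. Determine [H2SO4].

0.0282 M

n(LiOH) delivered = 0.1404 x 0.008170 = 0.001147 mol.
The reaction is 1 H2SO4 + 2 LiOH, so n(H2SO4) = 0.001147 x 1/2 = 0.0005735 mol.
[H2SO4] = 0.0005735 mol / 0.02031 L = 0.0282 M.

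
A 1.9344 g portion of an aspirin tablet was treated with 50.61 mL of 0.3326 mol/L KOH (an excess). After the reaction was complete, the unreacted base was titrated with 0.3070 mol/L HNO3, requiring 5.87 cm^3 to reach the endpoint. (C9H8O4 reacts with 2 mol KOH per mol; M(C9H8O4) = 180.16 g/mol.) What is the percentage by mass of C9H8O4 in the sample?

70.0%

Total n(KOH) added = 0.3326 x 0.05061 = 0.01683 mol.
n(HNO3) used = 0.3070 x 0.005870 = 0.001802 mol, which equals the excess n(KOH).
So n(KOH) consumed by the sample = 0.01683 - 0.001802 = 0.01503 mol.
n(C9H8O4) = 0.01503 / 2 = 0.007515 mol.
mass C9H8O4 = 0.007515 x 180.16 = 1.354 g, so %C9H8O4 = 1.354/1.9344 x 100 = 70.0%.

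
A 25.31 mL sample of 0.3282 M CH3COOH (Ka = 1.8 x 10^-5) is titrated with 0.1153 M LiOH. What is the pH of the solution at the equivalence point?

n(CH3COOH) = 0.3282 x 0.02531 = 0.008307 mol; V(LiOH) at equivalence = 0.008307/0.1153 = 0.07204 L.
At equivalence all the acid is converted to CH3COO-; total volume = 0.02531 + 0.07204 = 0.09735 L, so [CH3COO-] = 0.008307/0.09735 = 0.08532 M.
Kb = Kw/Ka = 1.0e-14 / 1.8 x 10^-5 = 5.56e-10.
[OH^-] = sqrt(Kb x [CH3COO-]) = sqrt(5.56e-10 x 0.08532) = 6.88e-6 M.
pOH = 5.16, so pH = 14.00 - 5.16 = 8.84.

8.84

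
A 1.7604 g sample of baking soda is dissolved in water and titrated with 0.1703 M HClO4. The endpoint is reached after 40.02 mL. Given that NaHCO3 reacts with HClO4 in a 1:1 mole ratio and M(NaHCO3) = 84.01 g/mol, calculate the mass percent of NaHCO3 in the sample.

n(HClO4) = 0.1703 x 0.04002 = 0.006815 mol.
n(NaHCO3) = 0.006815 / 1 = 0.006815 mol.
mass of NaHCO3 = 0.006815 x 84.01 = 0.5726 g.
% purity = 0.5726 / 1.7604 x 100 = 32.5%.

32.5%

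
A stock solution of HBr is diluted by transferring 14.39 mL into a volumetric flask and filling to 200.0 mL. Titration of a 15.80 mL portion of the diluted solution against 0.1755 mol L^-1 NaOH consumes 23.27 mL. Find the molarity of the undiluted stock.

3.59 M

n(NaOH) = 0.1755 x 0.02327 = 0.004084 mol.
n(HBr) in the aliquot = 0.004084 mol.
[diluted HBr] = 0.004084 / 0.01580 = 0.2585 M.
Dilution factor = 200.0/14.39 = 13.90, so [stock] = 0.2585 x 13.90 = 3.59 M.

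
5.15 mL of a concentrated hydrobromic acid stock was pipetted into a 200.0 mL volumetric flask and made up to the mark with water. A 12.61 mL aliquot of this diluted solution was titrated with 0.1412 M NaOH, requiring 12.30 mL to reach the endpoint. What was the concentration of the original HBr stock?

n(NaOH) = 0.1412 x 0.01230 = 0.001737 mol.
n(HBr) in the aliquot = 0.001737 mol.
[diluted HBr] = 0.001737 / 0.01261 = 0.1377 M.
Dilution factor = 200.0/5.150 = 38.83, so [stock] = 0.1377 x 38.83 = 5.35 M.

5.35 M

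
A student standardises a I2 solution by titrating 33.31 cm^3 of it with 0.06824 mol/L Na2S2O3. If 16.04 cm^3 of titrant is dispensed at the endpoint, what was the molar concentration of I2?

n(Na2S2O3) = 0.06824 x 0.01604 = 0.001095 mol.
From the balanced equation, 2 mol Na2S2O3 reacts with 1 mol I2, so n(I2) = 0.001095 x 1/2 = 0.0005473 mol.
[I2] = 0.0005473 / 0.03331 L = 0.0164 M.

0.0164 M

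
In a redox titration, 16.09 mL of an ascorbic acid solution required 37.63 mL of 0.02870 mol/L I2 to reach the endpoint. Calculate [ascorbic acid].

0.0671 M

n(I2) = 0.02870 x 0.03763 = 0.001080 mol.
From the balanced equation, 1 mol I2 reacts with 1 mol ascorbic acid, so n(ascorbic acid) = 0.001080 x 1/1 = 0.001080 mol.
[ascorbic acid] = 0.001080 / 0.01609 L = 0.0671 M.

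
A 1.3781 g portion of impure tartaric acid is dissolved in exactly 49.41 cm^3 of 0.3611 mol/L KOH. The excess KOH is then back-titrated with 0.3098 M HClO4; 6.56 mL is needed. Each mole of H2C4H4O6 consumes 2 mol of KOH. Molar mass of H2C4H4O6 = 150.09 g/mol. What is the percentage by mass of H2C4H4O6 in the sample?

86.1%

Total n(KOH) added = 0.3611 x 0.04941 = 0.01784 mol.
n(HClO4) used = 0.3098 x 0.006560 = 0.002032 mol, which equals the excess n(KOH).
So n(KOH) consumed by the sample = 0.01784 - 0.002032 = 0.01581 mol.
n(H2C4H4O6) = 0.01581 / 2 = 0.007905 mol.
mass H2C4H4O6 = 0.007905 x 150.09 = 1.186 g, so %H2C4H4O6 = 1.186/1.3781 x 100 = 86.1%.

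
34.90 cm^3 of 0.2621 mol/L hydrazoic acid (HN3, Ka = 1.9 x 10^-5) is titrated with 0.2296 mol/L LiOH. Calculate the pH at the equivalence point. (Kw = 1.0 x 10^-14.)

n(HN3) = 0.2621 x 0.03490 = 0.009147 mol; V(LiOH) at equivalence = 0.009147/0.2296 = 0.03984 L.
At equivalence all the acid is converted to N3-; total volume = 0.03490 + 0.03984 = 0.07474 L, so [N3-] = 0.009147/0.07474 = 0.1224 M.
Kb = Kw/Ka = 1.0e-14 / 1.9 x 10^-5 = 5.26e-10.
[OH^-] = sqrt(Kb x [N3-]) = sqrt(5.26e-10 x 0.1224) = 8.03e-6 M.
pOH = 5.10, so pH = 14.00 - 5.10 = 8.90.

8.90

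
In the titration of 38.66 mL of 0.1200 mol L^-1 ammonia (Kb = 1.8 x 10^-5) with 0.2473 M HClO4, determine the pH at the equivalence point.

n(NH3) = 0.1200 x 0.03866 = 0.004639 mol; V(HClO4) at equivalence = 0.004639/0.2473 = 0.01876 L.
At equivalence the base is fully converted to NH4+; total volume = 0.05742 L, so [NH4+] = 0.004639/0.05742 = 0.08079 M.
Ka(NH4+) = Kw/Kb = 1.0e-14 / 1.8 x 10^-5 = 5.56e-10.
[H^+] = sqrt(Ka x [NH4+]) = sqrt(5.56e-10 x 0.08079) = 6.70e-6 M.
pH = -log(6.70e-6) = 5.17.

5.17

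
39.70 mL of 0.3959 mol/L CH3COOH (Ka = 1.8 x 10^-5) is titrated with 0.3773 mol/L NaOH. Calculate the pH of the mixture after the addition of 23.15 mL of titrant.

Initial n(CH3COOH) = 0.3959 x 0.03970 = 0.01572 mol.
n(NaOH) added = 0.3773 x 0.02315 = 0.008734 mol, converting that many moles of CH3COOH to CH3COO-.
Remaining n(CH3COOH) = 0.006983 mol; n(CH3COO-) = 0.008734 mol.
By Henderson-Hasselbalch, pH = pKa + log([A^-]/[HA]) = 4.74 + log(0.008734/0.006983) = 4.74 + (+0.10) = 4.84.

4.84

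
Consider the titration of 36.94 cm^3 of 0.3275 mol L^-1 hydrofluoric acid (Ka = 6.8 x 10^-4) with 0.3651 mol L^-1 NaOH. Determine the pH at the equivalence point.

8.20

n(HF) = 0.3275 x 0.03694 = 0.01210 mol; V(NaOH) at equivalence = 0.01210/0.3651 = 0.03314 L.
At equivalence all the acid is converted to F-; total volume = 0.03694 + 0.03314 = 0.07008 L, so [F-] = 0.01210/0.07008 = 0.1726 M.
Kb = Kw/Ka = 1.0e-14 / 6.8 x 10^-4 = 1.47e-11.
[OH^-] = sqrt(Kb x [F-]) = sqrt(1.47e-11 x 0.1726) = 1.59e-6 M.
pOH = 5.80, so pH = 14.00 - 5.80 = 8.20.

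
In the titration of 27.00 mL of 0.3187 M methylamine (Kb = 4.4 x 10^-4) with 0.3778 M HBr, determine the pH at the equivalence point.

n(CH3NH2) = 0.3187 x 0.02700 = 0.008605 mol; V(HBr) at equivalence = 0.008605/0.3778 = 0.02278 L.
At equivalence the base is fully converted to CH3NH3+; total volume = 0.04978 L, so [CH3NH3+] = 0.008605/0.04978 = 0.1729 M.
Ka(CH3NH3+) = Kw/Kb = 1.0e-14 / 4.4 x 10^-4 = 2.27e-11.
[H^+] = sqrt(Ka x [CH3NH3+]) = sqrt(2.27e-11 x 0.1729) = 1.98e-6 M.
pH = -log(1.98e-6) = 5.70.

5.70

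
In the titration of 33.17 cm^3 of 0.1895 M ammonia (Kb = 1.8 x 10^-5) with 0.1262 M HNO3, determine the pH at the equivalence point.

n(NH3) = 0.1895 x 0.03317 = 0.006286 mol; V(HNO3) at equivalence = 0.006286/0.1262 = 0.04981 L.
At equivalence the base is fully converted to NH4+; total volume = 0.08298 L, so [NH4+] = 0.006286/0.08298 = 0.07575 M.
Ka(NH4+) = Kw/Kb = 1.0e-14 / 1.8 x 10^-5 = 5.56e-10.
[H^+] = sqrt(Ka x [NH4+]) = sqrt(5.56e-10 x 0.07575) = 6.49e-6 M.
pH = -log(6.49e-6) = 5.19.

5.19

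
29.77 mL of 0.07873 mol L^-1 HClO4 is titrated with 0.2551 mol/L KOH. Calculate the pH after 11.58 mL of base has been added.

12.17

n(acid) = 0.07873 x 0.02977 = 0.002344 mol; n(KOH) added = 0.2551 x 0.01158 = 0.002954 mol.
Base is in excess by 0.002954 - 0.002344 = 0.0006103 mol in a total volume of 0.04135 L.
[OH^-] = 0.0006103/0.04135 = 0.01476 M, so pOH = 1.83 and pH = 14.00 - 1.83 = 12.17.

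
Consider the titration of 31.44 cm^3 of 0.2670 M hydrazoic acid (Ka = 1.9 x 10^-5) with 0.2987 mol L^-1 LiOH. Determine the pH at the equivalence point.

8.94

n(HN3) = 0.2670 x 0.03144 = 0.008394 mol; V(LiOH) at equivalence = 0.008394/0.2987 = 0.02810 L.
At equivalence all the acid is converted to N3-; total volume = 0.03144 + 0.02810 = 0.05954 L, so [N3-] = 0.008394/0.05954 = 0.1410 M.
Kb = Kw/Ka = 1.0e-14 / 1.9 x 10^-5 = 5.26e-10.
[OH^-] = sqrt(Kb x [N3-]) = sqrt(5.26e-10 x 0.1410) = 8.61e-6 M.
pOH = 5.06, so pH = 14.00 - 5.06 = 8.94.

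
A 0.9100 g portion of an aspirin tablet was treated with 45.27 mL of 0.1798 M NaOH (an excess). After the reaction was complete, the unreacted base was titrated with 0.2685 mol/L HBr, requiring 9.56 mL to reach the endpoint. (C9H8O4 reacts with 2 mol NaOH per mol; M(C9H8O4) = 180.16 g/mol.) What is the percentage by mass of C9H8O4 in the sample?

Total n(NaOH) added = 0.1798 x 0.04527 = 0.008140 mol.
n(HBr) used = 0.2685 x 0.009560 = 0.002567 mol, which equals the excess n(NaOH).
So n(NaOH) consumed by the sample = 0.008140 - 0.002567 = 0.005573 mol.
n(C9H8O4) = 0.005573 / 2 = 0.002786 mol.
mass C9H8O4 = 0.002786 x 180.16 = 0.5020 g, so %C9H8O4 = 0.5020/0.9100 x 100 = 55.2%.

55.2%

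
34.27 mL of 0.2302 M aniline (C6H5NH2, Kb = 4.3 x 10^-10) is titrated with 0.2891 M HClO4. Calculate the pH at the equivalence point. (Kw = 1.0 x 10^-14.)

n(C6H5NH2) = 0.2302 x 0.03427 = 0.007889 mol; V(HClO4) at equivalence = 0.007889/0.2891 = 0.02729 L.
At equivalence the base is fully converted to C6H5NH3+; total volume = 0.06156 L, so [C6H5NH3+] = 0.007889/0.06156 = 0.1282 M.
Ka(C6H5NH3+) = Kw/Kb = 1.0e-14 / 4.3 x 10^-10 = 2.33e-5.
[H^+] = sqrt(Ka x [C6H5NH3+]) = sqrt(2.33e-5 x 0.1282) = 0.00173 M.
pH = -log(0.00173) = 2.76.

2.76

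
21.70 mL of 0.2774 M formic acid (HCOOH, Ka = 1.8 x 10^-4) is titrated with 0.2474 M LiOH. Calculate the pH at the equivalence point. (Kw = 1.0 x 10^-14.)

8.43

n(HCOOH) = 0.2774 x 0.02170 = 0.006020 mol; V(LiOH) at equivalence = 0.006020/0.2474 = 0.02433 L.
At equivalence all the acid is converted to HCOO-; total volume = 0.02170 + 0.02433 = 0.04603 L, so [HCOO-] = 0.006020/0.04603 = 0.1308 M.
Kb = Kw/Ka = 1.0e-14 / 1.8 x 10^-4 = 5.56e-11.
[OH^-] = sqrt(Kb x [HCOO-]) = sqrt(5.56e-11 x 0.1308) = 2.70e-6 M.
pOH = 5.57, so pH = 14.00 - 5.57 = 8.43.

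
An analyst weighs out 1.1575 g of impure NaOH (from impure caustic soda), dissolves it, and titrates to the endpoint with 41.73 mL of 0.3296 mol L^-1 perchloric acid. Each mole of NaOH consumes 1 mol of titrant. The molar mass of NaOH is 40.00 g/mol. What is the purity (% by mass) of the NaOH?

n(HClO4) = 0.3296 x 0.04173 = 0.01375 mol.
n(NaOH) = 0.01375 / 1 = 0.01375 mol.
mass of NaOH = 0.01375 x 40.00 = 0.5502 g.
% purity = 0.5502 / 1.1575 x 100 = 47.5%.

47.5%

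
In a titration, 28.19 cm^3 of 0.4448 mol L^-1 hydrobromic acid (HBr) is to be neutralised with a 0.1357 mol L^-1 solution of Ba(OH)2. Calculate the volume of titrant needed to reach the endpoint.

n(HBr) = 0.4448 mol/L x 0.02819 L = 0.01254 mol.
The neutralisation is 2 HBr : 1 Ba(OH)2, so n(Ba(OH)2) = 0.01254 x 1/2 = 0.006269 mol.
V(Ba(OH)2) = 0.006269 / 0.1357 = 0.04620 L = 46.2 mL.

46.2 mL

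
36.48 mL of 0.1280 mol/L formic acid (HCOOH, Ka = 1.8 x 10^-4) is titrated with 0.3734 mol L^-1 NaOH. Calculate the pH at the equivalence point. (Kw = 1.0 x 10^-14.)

n(HCOOH) = 0.1280 x 0.03648 = 0.004669 mol; V(NaOH) at equivalence = 0.004669/0.3734 = 0.01251 L.
At equivalence all the acid is converted to HCOO-; total volume = 0.03648 + 0.01251 = 0.04899 L, so [HCOO-] = 0.004669/0.04899 = 0.09532 M.
Kb = Kw/Ka = 1.0e-14 / 1.8 x 10^-4 = 5.56e-11.
[OH^-] = sqrt(Kb x [HCOO-]) = sqrt(5.56e-11 x 0.09532) = 2.30e-6 M.
pOH = 5.64, so pH = 14.00 - 5.64 = 8.36.

8.36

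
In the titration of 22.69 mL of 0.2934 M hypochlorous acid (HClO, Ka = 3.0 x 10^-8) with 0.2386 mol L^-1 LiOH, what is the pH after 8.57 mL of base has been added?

Initial n(HClO) = 0.2934 x 0.02269 = 0.006657 mol.
n(LiOH) added = 0.2386 x 0.008570 = 0.002045 mol, converting that many moles of HClO to ClO-.
Remaining n(HClO) = 0.004612 mol; n(ClO-) = 0.002045 mol.
By Henderson-Hasselbalch, pH = pKa + log([A^-]/[HA]) = 7.52 + log(0.002045/0.004612) = 7.52 + (-0.35) = 7.17.

7.17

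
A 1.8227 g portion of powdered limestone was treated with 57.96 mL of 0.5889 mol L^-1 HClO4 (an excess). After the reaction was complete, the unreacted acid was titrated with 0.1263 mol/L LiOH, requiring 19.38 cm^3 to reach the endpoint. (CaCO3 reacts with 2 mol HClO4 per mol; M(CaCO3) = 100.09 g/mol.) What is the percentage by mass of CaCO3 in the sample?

Total n(HClO4) added = 0.5889 x 0.05796 = 0.03413 mol.
n(LiOH) used = 0.1263 x 0.01938 = 0.002448 mol, which equals the excess n(HClO4).
So n(HClO4) consumed by the sample = 0.03413 - 0.002448 = 0.03168 mol.
n(CaCO3) = 0.03168 / 2 = 0.01584 mol.
mass CaCO3 = 0.01584 x 100.09 = 1.586 g, so %CaCO3 = 1.586/1.8227 x 100 = 87.0%.

87.0%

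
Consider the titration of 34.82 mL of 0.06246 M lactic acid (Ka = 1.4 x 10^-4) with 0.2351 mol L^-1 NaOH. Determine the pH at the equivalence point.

n(HC3H5O3) = 0.06246 x 0.03482 = 0.002175 mol; V(NaOH) at equivalence = 0.002175/0.2351 = 0.009251 L.
At equivalence all the acid is converted to C3H5O3-; total volume = 0.03482 + 0.009251 = 0.04407 L, so [C3H5O3-] = 0.002175/0.04407 = 0.04935 M.
Kb = Kw/Ka = 1.0e-14 / 1.4 x 10^-4 = 7.14e-11.
[OH^-] = sqrt(Kb x [C3H5O3-]) = sqrt(7.14e-11 x 0.04935) = 1.88e-6 M.
pOH = 5.73, so pH = 14.00 - 5.73 = 8.27.

8.27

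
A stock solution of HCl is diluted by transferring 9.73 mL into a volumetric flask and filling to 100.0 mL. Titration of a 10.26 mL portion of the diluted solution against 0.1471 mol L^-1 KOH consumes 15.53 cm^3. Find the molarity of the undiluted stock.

2.29 M

n(KOH) = 0.1471 x 0.01553 = 0.002284 mol.
n(HCl) in the aliquot = 0.002284 mol.
[diluted HCl] = 0.002284 / 0.01026 = 0.2227 M.
Dilution factor = 100.0/9.730 = 10.28, so [stock] = 0.2227 x 10.28 = 2.29 M.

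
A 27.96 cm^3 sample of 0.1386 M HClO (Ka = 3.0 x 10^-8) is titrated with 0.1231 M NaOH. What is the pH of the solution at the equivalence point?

n(HClO) = 0.1386 x 0.02796 = 0.003875 mol; V(NaOH) at equivalence = 0.003875/0.1231 = 0.03148 L.
At equivalence all the acid is converted to ClO-; total volume = 0.02796 + 0.03148 = 0.05944 L, so [ClO-] = 0.003875/0.05944 = 0.06520 M.
Kb = Kw/Ka = 1.0e-14 / 3.0 x 10^-8 = 3.33e-7.
[OH^-] = sqrt(Kb x [ClO-]) = sqrt(3.33e-7 x 0.06520) = 0.000147 M.
pOH = 3.83, so pH = 14.00 - 3.83 = 10.17.

10.17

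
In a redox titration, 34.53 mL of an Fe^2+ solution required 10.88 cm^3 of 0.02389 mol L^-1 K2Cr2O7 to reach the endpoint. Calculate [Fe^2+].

0.0452 M

n(K2Cr2O7) = 0.02389 x 0.01088 = 0.0002599 mol.
From the balanced equation, 1 mol K2Cr2O7 reacts with 6 mol Fe^2+, so n(Fe^2+) = 0.0002599 x 6/1 = 0.001560 mol.
[Fe^2+] = 0.001560 / 0.03453 L = 0.0452 M.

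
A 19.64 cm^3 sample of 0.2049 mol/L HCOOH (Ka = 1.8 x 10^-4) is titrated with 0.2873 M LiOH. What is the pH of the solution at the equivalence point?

n(HCOOH) = 0.2049 x 0.01964 = 0.004024 mol; V(LiOH) at equivalence = 0.004024/0.2873 = 0.01401 L.
At equivalence all the acid is converted to HCOO-; total volume = 0.01964 + 0.01401 = 0.03365 L, so [HCOO-] = 0.004024/0.03365 = 0.1196 M.
Kb = Kw/Ka = 1.0e-14 / 1.8 x 10^-4 = 5.56e-11.
[OH^-] = sqrt(Kb x [HCOO-]) = sqrt(5.56e-11 x 0.1196) = 2.58e-6 M.
pOH = 5.59, so pH = 14.00 - 5.59 = 8.41.

8.41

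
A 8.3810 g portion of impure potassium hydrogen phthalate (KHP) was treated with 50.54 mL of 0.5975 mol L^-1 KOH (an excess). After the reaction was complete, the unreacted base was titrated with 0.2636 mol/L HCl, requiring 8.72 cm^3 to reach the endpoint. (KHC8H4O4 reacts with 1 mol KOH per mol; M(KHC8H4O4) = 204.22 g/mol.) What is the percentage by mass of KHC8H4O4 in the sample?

Total n(KOH) added = 0.5975 x 0.05054 = 0.03020 mol.
n(HCl) used = 0.2636 x 0.008720 = 0.002299 mol, which equals the excess n(KOH).
So n(KOH) consumed by the sample = 0.03020 - 0.002299 = 0.02790 mol.
n(KHC8H4O4) = 0.02790 / 1 = 0.02790 mol.
mass KHC8H4O4 = 0.02790 x 204.22 = 5.698 g, so %KHC8H4O4 = 5.698/8.3810 x 100 = 68.0%.

68.0%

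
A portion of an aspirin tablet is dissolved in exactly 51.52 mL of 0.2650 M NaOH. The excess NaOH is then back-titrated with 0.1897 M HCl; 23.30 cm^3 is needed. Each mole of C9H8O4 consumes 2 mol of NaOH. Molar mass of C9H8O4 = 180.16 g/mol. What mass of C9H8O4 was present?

0.832 g

Total n(NaOH) added = 0.2650 x 0.05152 = 0.01365 mol.
n(HCl) used = 0.1897 x 0.02330 = 0.004420 mol, which equals the excess n(NaOH).
So n(NaOH) consumed by the sample = 0.01365 - 0.004420 = 0.009233 mol.
n(C9H8O4) = 0.009233 / 2 = 0.004616 mol.
mass = 0.004616 mol x 180.16 g/mol = 0.832 g.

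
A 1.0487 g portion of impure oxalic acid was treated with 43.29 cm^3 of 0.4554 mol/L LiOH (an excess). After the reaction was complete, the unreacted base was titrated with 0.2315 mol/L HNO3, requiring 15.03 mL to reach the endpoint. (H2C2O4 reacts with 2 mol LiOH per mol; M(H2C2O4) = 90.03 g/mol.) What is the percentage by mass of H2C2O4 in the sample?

69.7%

Total n(LiOH) added = 0.4554 x 0.04329 = 0.01971 mol.
n(HNO3) used = 0.2315 x 0.01503 = 0.003479 mol, which equals the excess n(LiOH).
So n(LiOH) consumed by the sample = 0.01971 - 0.003479 = 0.01623 mol.
n(H2C2O4) = 0.01623 / 2 = 0.008117 mol.
mass H2C2O4 = 0.008117 x 90.03 = 0.7308 g, so %H2C2O4 = 0.7308/1.0487 x 100 = 69.7%.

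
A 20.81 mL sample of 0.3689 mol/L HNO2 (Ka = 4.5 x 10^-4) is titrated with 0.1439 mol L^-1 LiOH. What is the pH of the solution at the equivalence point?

n(HNO2) = 0.3689 x 0.02081 = 0.007677 mol; V(LiOH) at equivalence = 0.007677/0.1439 = 0.05335 L.
At equivalence all the acid is converted to NO2-; total volume = 0.02081 + 0.05335 = 0.07416 L, so [NO2-] = 0.007677/0.07416 = 0.1035 M.
Kb = Kw/Ka = 1.0e-14 / 4.5 x 10^-4 = 2.22e-11.
[OH^-] = sqrt(Kb x [NO2-]) = sqrt(2.22e-11 x 0.1035) = 1.52e-6 M.
pOH = 5.82, so pH = 14.00 - 5.82 = 8.18.

8.18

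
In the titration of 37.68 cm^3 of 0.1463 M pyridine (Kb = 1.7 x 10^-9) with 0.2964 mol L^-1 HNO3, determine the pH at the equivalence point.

3.12

n(C5H5N) = 0.1463 x 0.03768 = 0.005513 mol; V(HNO3) at equivalence = 0.005513/0.2964 = 0.01860 L.
At equivalence the base is fully converted to C5H5NH+; total volume = 0.05628 L, so [C5H5NH+] = 0.005513/0.05628 = 0.09795 M.
Ka(C5H5NH+) = Kw/Kb = 1.0e-14 / 1.7 x 10^-9 = 5.88e-6.
[H^+] = sqrt(Ka x [C5H5NH+]) = sqrt(5.88e-6 x 0.09795) = 0.000759 M.
pH = -log(0.000759) = 3.12.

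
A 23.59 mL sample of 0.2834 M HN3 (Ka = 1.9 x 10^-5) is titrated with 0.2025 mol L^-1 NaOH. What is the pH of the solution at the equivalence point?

8.90

n(HN3) = 0.2834 x 0.02359 = 0.006685 mol; V(NaOH) at equivalence = 0.006685/0.2025 = 0.03301 L.
At equivalence all the acid is converted to N3-; total volume = 0.02359 + 0.03301 = 0.05660 L, so [N3-] = 0.006685/0.05660 = 0.1181 M.
Kb = Kw/Ka = 1.0e-14 / 1.9 x 10^-5 = 5.26e-10.
[OH^-] = sqrt(Kb x [N3-]) = sqrt(5.26e-10 x 0.1181) = 7.88e-6 M.
pOH = 5.10, so pH = 14.00 - 5.10 = 8.90.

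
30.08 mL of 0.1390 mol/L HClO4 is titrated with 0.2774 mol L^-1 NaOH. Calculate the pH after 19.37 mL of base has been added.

n(acid) = 0.1390 x 0.03008 = 0.004181 mol; n(NaOH) added = 0.2774 x 0.01937 = 0.005373 mol.
Base is in excess by 0.005373 - 0.004181 = 0.001192 mol in a total volume of 0.04945 L.
[OH^-] = 0.001192/0.04945 = 0.02411 M, so pOH = 1.62 and pH = 14.00 - 1.62 = 12.38.

12.38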